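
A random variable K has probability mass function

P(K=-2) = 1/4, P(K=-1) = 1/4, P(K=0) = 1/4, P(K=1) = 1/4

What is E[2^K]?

E[2^K] = Σ 2^k·P(K=k)
 = 1/4·1/4 + 1/2·1/4 + 1·1/4 + 2·1/4
 = 1/16 + 1/8 + 1/4 + 1/2
 = 15/16

0.9375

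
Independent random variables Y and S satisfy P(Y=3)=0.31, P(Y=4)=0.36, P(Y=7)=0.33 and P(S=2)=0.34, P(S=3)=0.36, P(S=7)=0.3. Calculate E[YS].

E[YS] = Σ_y Σ_s ys · P(Y=y)P(S=s)
 = 6·0.1054 + 9·0.1116 + 21·0.093 + 8·0.1224 + 12·0.1296 + 28·0.108 + 14·0.1122 + 21·0.1188 + 49·0.099
 = 0.6324 + 1.0044 + 1.953 + 0.9792 + 1.5552 + 3.024 + 1.5708 + 2.4948 + 4.851
 = 18.0648

18.0648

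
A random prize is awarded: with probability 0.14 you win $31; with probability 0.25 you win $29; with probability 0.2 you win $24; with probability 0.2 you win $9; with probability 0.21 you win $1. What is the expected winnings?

E[payout] = 31·0.14 + 29·0.25 + 24·0.2 + 9·0.2 + 1·0.21
 = 4.34 + 7.25 + 4.8 + 1.8 + 0.21
 = 18.4

18.4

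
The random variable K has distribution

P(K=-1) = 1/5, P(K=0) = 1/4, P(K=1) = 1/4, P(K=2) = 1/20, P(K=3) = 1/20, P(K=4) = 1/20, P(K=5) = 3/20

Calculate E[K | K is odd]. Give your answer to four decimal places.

1.4615

P(K is odd) = 1/5 + 1/4 + 1/20 + 3/20 = 13/20.
E[K | K is odd] = [(-1)·1/5 + 1·1/4 + 3·1/20 + 5·3/20] / (13/20)
 = 19/20 / (13/20)
 = 19/13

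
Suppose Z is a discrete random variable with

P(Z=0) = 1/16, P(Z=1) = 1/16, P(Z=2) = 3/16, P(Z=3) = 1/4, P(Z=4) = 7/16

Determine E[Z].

2.9375

E[Z] = Σ z·P(Z=z)
 = 0·1/16 + 1·1/16 + 2·3/16 + 3·1/4 + 4·7/16
 = 0 + 1/16 + 3/8 + 3/4 + 7/4
 = 47/16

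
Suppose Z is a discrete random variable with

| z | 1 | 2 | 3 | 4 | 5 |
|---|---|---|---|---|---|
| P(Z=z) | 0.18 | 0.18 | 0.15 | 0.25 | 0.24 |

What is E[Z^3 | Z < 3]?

4.5

P(Z < 3) = 0.18 + 0.18 = 0.36.
E[Z^3 | Z < 3] = [1·0.18 + 8·0.18] / 0.36
 = 1.62 / 0.36
 = 9/2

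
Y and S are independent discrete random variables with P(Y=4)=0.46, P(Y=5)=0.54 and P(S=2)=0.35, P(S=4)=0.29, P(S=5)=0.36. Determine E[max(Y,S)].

E[max(Y,S)] = Σ_y Σ_s max(y,s) · P(Y=y)P(S=s)
 = 4·0.161 + 4·0.1334 + 5·0.1656 + 5·0.189 + 5·0.1566 + 5·0.1944
 = 0.644 + 0.5336 + 0.828 + 0.945 + 0.783 + 0.972
 = 4.7056

4.7056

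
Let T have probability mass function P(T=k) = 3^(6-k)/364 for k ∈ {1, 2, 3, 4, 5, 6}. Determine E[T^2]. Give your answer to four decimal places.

2.9258

E[T^2] = Σ t^2·P(T=t)
 = 1·243/364 + 4·81/364 + 9·27/364 + 16·9/364 + 25·3/364 + 36·1/364
 = 243/364 + 81/91 + 243/364 + 36/91 + 75/364 + 9/91
 = 1065/364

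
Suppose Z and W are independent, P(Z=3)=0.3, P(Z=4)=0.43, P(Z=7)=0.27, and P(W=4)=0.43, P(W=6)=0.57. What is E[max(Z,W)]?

5.6422

E[max(Z,W)] = Σ_z Σ_w max(z,w) · P(Z=z)P(W=w)
 = 4·0.129 + 6·0.171 + 4·0.1849 + 6·0.2451 + 7·0.1161 + 7·0.1539
 = 0.516 + 1.026 + 0.7396 + 1.4706 + 0.8127 + 1.0773
 = 5.6422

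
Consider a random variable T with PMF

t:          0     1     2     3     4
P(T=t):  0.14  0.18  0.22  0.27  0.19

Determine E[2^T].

6.58

E[2^T] = Σ 2^t·P(T=t)
 = 1·0.14 + 2·0.18 + 4·0.22 + 8·0.27 + 16·0.19
 = 0.14 + 0.36 + 0.88 + 2.16 + 3.04
 = 6.58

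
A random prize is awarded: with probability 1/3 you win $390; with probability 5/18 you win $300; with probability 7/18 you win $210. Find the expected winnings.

295

E[payout] = 390·1/3 + 300·5/18 + 210·7/18
 = 130 + 250/3 + 245/3
 = 295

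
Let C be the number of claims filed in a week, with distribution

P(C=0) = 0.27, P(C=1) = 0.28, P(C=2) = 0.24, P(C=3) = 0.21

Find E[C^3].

7.87

E[C^3] = Σ c^3·P(C=c)
 = 0·0.27 + 1·0.28 + 8·0.24 + 27·0.21
 = 0 + 0.28 + 1.92 + 5.67
 = 7.87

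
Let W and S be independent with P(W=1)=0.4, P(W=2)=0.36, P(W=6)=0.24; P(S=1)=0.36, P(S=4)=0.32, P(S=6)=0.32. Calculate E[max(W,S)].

E[max(W,S)] = Σ_w Σ_s max(w,s) · P(W=w)P(S=s)
 = 1·0.144 + 4·0.128 + 6·0.128 + 2·0.1296 + 4·0.1152 + 6·0.1152 + 6·0.0864 + 6·0.0768 + 6·0.0768
 = 0.144 + 0.512 + 0.768 + 0.2592 + 0.4608 + 0.6912 + 0.5184 + 0.4608 + 0.4608
 = 4.2752

4.2752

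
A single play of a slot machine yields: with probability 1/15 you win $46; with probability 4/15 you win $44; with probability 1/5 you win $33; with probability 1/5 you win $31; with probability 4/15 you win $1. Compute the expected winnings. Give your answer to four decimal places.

27.8667

E[payout] = 46·1/15 + 44·4/15 + 33·1/5 + 31·1/5 + 1·4/15
 = 46/15 + 176/15 + 33/5 + 31/5 + 4/15
 = 418/15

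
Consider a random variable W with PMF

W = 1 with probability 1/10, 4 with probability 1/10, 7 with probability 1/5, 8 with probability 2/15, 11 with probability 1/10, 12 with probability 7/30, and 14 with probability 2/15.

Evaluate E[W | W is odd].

P(W is odd) = 1/10 + 1/5 + 1/10 = 2/5.
E[W | W is odd] = [1·1/10 + 7·1/5 + 11·1/10] / (2/5)
 = 13/5 / (2/5)
 = 13/2

6.5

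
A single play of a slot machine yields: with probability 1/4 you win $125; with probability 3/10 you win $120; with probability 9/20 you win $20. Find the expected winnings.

76.25

E[payout] = 125·1/4 + 120·3/10 + 20·9/20
 = 125/4 + 36 + 9
 = 305/4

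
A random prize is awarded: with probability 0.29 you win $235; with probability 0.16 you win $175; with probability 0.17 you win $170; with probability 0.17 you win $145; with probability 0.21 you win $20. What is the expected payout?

153.9

E[payout] = 235·0.29 + 175·0.16 + 170·0.17 + 145·0.17 + 20·0.21
 = 68.15 + 28 + 28.9 + 24.65 + 4.2
 = 153.9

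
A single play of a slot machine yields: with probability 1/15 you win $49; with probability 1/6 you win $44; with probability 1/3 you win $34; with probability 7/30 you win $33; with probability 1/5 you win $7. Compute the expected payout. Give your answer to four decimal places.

E[payout] = 49·1/15 + 44·1/6 + 34·1/3 + 33·7/30 + 7·1/5
 = 49/15 + 22/3 + 34/3 + 77/10 + 7/5
 = 931/30

31.0333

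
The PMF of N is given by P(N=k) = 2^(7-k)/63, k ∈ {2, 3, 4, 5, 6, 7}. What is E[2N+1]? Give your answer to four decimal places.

E[2N+1] = Σ (2n+1)·P(N=n)
 = 5·32/63 + 7·16/63 + 9·8/63 + 11·4/63 + 13·2/63 + 15·1/63
 = 160/63 + 16/9 + 8/7 + 44/63 + 26/63 + 5/21
 = 143/21

6.8095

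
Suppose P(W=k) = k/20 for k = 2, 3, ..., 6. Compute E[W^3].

113.7

E[W^3] = Σ w^3·P(W=w)
 = 8·1/10 + 27·3/20 + 64·1/5 + 125·1/4 + 216·3/10
 = 4/5 + 81/20 + 64/5 + 125/4 + 324/5
 = 1137/10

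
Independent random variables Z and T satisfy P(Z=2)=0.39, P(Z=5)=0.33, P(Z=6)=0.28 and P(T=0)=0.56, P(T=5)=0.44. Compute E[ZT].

9.042

E[ZT] = Σ_z Σ_t zt · P(Z=z)P(T=t)
 = 0·0.2184 + 10·0.1716 + 0·0.1848 + 25·0.1452 + 0·0.1568 + 30·0.1232
 = 0 + 1.716 + 0 + 3.63 + 0 + 3.696
 = 9.042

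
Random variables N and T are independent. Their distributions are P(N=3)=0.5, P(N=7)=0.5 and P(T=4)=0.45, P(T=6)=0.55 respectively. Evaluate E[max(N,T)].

E[max(N,T)] = Σ_n Σ_t max(n,t) · P(N=n)P(T=t)
 = 4·0.225 + 6·0.275 + 7·0.225 + 7·0.275
 = 0.9 + 1.65 + 1.575 + 1.925
 = 6.05

6.05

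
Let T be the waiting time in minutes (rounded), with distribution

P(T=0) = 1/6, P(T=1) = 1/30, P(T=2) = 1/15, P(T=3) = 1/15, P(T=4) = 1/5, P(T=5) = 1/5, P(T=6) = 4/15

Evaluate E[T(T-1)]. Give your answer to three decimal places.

14.933

E[T(T-1)] = Σ t(t-1)·P(T=t)
 = 0·1/6 + 0·1/30 + 2·1/15 + 6·1/15 + 12·1/5 + 20·1/5 + 30·4/15
 = 0 + 0 + 2/15 + 2/5 + 12/5 + 4 + 8
 = 224/15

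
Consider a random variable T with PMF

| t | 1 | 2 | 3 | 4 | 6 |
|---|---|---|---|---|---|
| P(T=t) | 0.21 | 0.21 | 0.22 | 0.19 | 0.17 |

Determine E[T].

3.07

E[T] = Σ t·P(T=t)
 = 1·0.21 + 2·0.21 + 3·0.22 + 4·0.19 + 6·0.17
 = 0.21 + 0.42 + 0.66 + 0.76 + 1.02
 = 3.07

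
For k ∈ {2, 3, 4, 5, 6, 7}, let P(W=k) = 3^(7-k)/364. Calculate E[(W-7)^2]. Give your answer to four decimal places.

21.0247

E[(W-7)^2] = Σ (w-7)^2·P(W=w)
 = 25·243/364 + 16·81/364 + 9·27/364 + 4·9/364 + 1·3/364 + 0·1/364
 = 6075/364 + 324/91 + 243/364 + 9/91 + 3/364 + 0
 = 7653/364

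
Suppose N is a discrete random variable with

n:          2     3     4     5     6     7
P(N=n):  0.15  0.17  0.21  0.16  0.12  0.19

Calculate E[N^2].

E[N^2] = Σ n^2·P(N=n)
 = 4·0.15 + 9·0.17 + 16·0.21 + 25·0.16 + 36·0.12 + 49·0.19
 = 0.6 + 1.53 + 3.36 + 4 + 4.32 + 9.31
 = 23.12

23.12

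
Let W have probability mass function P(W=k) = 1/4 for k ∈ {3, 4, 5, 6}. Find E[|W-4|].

E[|W-4|] = Σ |w-4|·P(W=w)
 = 1·1/4 + 0·1/4 + 1·1/4 + 2·1/4
 = 1/4 + 0 + 1/4 + 1/2
 = 1

1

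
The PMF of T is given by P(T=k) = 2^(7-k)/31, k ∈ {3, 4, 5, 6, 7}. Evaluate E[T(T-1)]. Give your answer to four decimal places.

E[T(T-1)] = Σ t(t-1)·P(T=t)
 = 6·16/31 + 12·8/31 + 20·4/31 + 30·2/31 + 42·1/31
 = 96/31 + 96/31 + 80/31 + 60/31 + 42/31
 = 374/31

12.0645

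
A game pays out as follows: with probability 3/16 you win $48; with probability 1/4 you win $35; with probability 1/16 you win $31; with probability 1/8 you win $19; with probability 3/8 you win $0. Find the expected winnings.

E[payout] = 48·3/16 + 35·1/4 + 31·1/16 + 19·1/8 + 0·3/8
 = 9 + 35/4 + 31/16 + 19/8 + 0
 = 353/16

22.0625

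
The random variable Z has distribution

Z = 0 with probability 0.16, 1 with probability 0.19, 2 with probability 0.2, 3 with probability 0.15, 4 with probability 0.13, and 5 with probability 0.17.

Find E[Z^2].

E[Z^2] = Σ z^2·P(Z=z)
 = 0·0.16 + 1·0.19 + 4·0.2 + 9·0.15 + 16·0.13 + 25·0.17
 = 0 + 0.19 + 0.8 + 1.35 + 2.08 + 4.25
 = 8.67

8.67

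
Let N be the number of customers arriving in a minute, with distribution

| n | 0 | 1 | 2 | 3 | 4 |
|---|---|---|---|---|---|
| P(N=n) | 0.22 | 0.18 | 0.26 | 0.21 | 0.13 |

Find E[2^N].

5.38

E[2^N] = Σ 2^n·P(N=n)
 = 1·0.22 + 2·0.18 + 4·0.26 + 8·0.21 + 16·0.13
 = 0.22 + 0.36 + 1.04 + 1.68 + 2.08
 = 5.38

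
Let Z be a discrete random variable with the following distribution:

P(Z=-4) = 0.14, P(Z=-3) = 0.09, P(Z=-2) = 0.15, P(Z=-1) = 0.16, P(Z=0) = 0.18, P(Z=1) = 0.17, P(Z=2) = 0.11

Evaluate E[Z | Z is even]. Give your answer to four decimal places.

P(Z is even) = 0.14 + 0.15 + 0.18 + 0.11 = 0.58.
E[Z | Z is even] = [(-4)·0.14 + (-2)·0.15 + 0·0.18 + 2·0.11] / 0.58
 = -0.64 / 0.58
 = -32/29

-1.1034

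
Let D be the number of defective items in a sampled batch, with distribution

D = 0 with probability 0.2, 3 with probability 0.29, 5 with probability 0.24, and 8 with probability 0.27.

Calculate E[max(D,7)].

7.27

E[max(D,7)] = Σ max(d,7)·P(D=d)
 = 7·0.2 + 7·0.29 + 7·0.24 + 8·0.27
 = 1.4 + 2.03 + 1.68 + 2.16
 = 7.27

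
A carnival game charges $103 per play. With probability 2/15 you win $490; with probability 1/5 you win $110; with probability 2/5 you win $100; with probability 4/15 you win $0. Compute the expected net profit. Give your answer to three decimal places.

E[payout] = 490·2/15 + 110·1/5 + 100·2/5 + 0·4/15
 = 196/3 + 22 + 40 + 0
 = 382/3
Net = 382/3 - 103 = 73/3

24.333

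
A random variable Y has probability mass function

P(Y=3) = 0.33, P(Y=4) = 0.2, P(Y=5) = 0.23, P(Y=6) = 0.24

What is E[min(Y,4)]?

E[min(Y,4)] = Σ min(y,4)·P(Y=y)
 = 3·0.33 + 4·0.2 + 4·0.23 + 4·0.24
 = 0.99 + 0.8 + 0.92 + 0.96
 = 3.67

3.67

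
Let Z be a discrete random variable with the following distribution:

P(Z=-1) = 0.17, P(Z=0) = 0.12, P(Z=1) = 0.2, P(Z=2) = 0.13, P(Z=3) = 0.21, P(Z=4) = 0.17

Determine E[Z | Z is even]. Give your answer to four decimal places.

P(Z is even) = 0.12 + 0.13 + 0.17 = 0.42.
E[Z | Z is even] = [0·0.12 + 2·0.13 + 4·0.17] / 0.42
 = 0.94 / 0.42
 = 47/21

2.2381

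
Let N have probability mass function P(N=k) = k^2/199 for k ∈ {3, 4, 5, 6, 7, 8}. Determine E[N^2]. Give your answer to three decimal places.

43.995

E[N^2] = Σ n^2·P(N=n)
 = 9·9/199 + 16·16/199 + 25·25/199 + 36·36/199 + 49·49/199 + 64·64/199
 = 81/199 + 256/199 + 625/199 + 1296/199 + 2401/199 + 4096/199
 = 8755/199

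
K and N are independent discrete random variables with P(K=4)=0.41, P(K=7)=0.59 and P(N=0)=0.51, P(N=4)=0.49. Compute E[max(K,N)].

E[max(K,N)] = Σ_k Σ_n max(k,n) · P(K=k)P(N=n)
 = 4·0.2091 + 4·0.2009 + 7·0.3009 + 7·0.2891
 = 0.8364 + 0.8036 + 2.1063 + 2.0237
 = 5.77

5.77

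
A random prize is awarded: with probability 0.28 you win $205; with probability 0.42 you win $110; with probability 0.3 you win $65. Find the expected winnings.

E[payout] = 205·0.28 + 110·0.42 + 65·0.3
 = 57.4 + 46.2 + 19.5
 = 123.1

123.1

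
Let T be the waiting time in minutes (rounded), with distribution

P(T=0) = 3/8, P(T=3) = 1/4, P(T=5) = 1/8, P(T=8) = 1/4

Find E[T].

3.375

E[T] = Σ t·P(T=t)
 = 0·3/8 + 3·1/4 + 5·1/8 + 8·1/4
 = 0 + 3/4 + 5/8 + 2
 = 27/8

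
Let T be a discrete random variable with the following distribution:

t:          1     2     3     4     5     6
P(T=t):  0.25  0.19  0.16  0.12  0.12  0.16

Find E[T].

3.15

E[T] = Σ t·P(T=t)
 = 1·0.25 + 2·0.19 + 3·0.16 + 4·0.12 + 5·0.12 + 6·0.16
 = 0.25 + 0.38 + 0.48 + 0.48 + 0.6 + 0.96
 = 3.15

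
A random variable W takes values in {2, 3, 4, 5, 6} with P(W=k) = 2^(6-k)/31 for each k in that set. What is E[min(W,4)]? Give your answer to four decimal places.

2.7097

E[min(W,4)] = Σ min(w,4)·P(W=w)
 = 2·16/31 + 3·8/31 + 4·4/31 + 4·2/31 + 4·1/31
 = 32/31 + 24/31 + 16/31 + 8/31 + 4/31
 = 84/31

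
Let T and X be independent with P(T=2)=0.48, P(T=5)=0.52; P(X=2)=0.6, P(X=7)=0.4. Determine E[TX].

14.24

E[TX] = Σ_t Σ_x tx · P(T=t)P(X=x)
 = 4·0.288 + 14·0.192 + 10·0.312 + 35·0.208
 = 1.152 + 2.688 + 3.12 + 7.28
 = 14.24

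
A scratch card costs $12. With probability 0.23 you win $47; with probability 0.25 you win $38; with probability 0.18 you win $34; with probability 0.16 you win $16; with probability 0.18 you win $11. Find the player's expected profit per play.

E[payout] = 47·0.23 + 38·0.25 + 34·0.18 + 16·0.16 + 11·0.18
 = 10.81 + 9.5 + 6.12 + 2.56 + 1.98
 = 30.97
Net = 30.97 - 12 = 18.97

18.97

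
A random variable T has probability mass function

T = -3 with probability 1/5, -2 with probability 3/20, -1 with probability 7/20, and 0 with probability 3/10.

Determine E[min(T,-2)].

E[min(T,-2)] = Σ min(t,-2)·P(T=t)
 = (-3)·1/5 + (-2)·3/20 + (-2)·7/20 + (-2)·3/10
 = (-3/5) + (-3/10) + (-7/10) + (-3/5)
 = -11/5

-2.2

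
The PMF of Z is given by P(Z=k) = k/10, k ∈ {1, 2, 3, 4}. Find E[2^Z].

E[2^Z] = Σ 2^z·P(Z=z)
 = 2·1/10 + 4·1/5 + 8·3/10 + 16·2/5
 = 1/5 + 4/5 + 12/5 + 32/5
 = 49/5

9.8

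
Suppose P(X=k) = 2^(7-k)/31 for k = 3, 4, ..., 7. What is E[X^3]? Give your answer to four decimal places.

71.5806

E[X^3] = Σ x^3·P(X=x)
 = 27·16/31 + 64·8/31 + 125·4/31 + 216·2/31 + 343·1/31
 = 432/31 + 512/31 + 500/31 + 432/31 + 343/31
 = 2219/31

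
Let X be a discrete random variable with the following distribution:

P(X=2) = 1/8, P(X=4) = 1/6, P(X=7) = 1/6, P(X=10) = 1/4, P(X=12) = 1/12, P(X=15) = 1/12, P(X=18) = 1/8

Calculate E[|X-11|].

4.5

E[|X-11|] = Σ |x-11|·P(X=x)
 = 9·1/8 + 7·1/6 + 4·1/6 + 1·1/4 + 1·1/12 + 4·1/12 + 7·1/8
 = 9/8 + 7/6 + 2/3 + 1/4 + 1/12 + 1/3 + 7/8
 = 9/2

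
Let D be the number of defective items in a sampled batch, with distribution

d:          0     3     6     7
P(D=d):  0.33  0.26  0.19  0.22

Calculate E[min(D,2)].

E[min(D,2)] = Σ min(d,2)·P(D=d)
 = 0·0.33 + 2·0.26 + 2·0.19 + 2·0.22
 = 0 + 0.52 + 0.38 + 0.44
 = 1.34

1.34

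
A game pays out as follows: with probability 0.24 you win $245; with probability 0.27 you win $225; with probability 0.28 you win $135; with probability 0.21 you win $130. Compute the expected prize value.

184.65

E[payout] = 245·0.24 + 225·0.27 + 135·0.28 + 130·0.21
 = 58.8 + 60.75 + 37.8 + 27.3
 = 184.65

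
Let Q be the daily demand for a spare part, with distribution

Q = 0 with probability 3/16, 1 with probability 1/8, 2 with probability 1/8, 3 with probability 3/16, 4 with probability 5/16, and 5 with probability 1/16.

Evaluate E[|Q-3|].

E[|Q-3|] = Σ |q-3|·P(Q=q)
 = 3·3/16 + 2·1/8 + 1·1/8 + 0·3/16 + 1·5/16 + 2·1/16
 = 9/16 + 1/4 + 1/8 + 0 + 5/16 + 1/8
 = 11/8

1.375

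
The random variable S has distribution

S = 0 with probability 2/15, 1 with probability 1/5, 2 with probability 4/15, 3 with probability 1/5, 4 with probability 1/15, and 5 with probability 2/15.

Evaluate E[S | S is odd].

P(S is odd) = 1/5 + 1/5 + 2/15 = 8/15.
E[S | S is odd] = [1·1/5 + 3·1/5 + 5·2/15] / (8/15)
 = 22/15 / (8/15)
 = 11/4

2.75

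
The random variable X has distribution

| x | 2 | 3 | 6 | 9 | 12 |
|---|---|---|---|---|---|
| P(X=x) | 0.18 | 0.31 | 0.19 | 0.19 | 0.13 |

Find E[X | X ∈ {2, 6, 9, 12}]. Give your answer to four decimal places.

P(X ∈ {2, 6, 9, 12}) = 0.18 + 0.19 + 0.19 + 0.13 = 0.69.
E[X | X ∈ {2, 6, 9, 12}] = [2·0.18 + 6·0.19 + 9·0.19 + 12·0.13] / 0.69
 = 4.77 / 0.69
 = 159/23

6.9130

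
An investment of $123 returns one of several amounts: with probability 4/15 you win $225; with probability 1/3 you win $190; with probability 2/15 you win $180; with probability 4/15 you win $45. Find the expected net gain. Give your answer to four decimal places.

E[payout] = 225·4/15 + 190·1/3 + 180·2/15 + 45·4/15
 = 60 + 190/3 + 24 + 12
 = 478/3
Net = 478/3 - 123 = 109/3

36.3333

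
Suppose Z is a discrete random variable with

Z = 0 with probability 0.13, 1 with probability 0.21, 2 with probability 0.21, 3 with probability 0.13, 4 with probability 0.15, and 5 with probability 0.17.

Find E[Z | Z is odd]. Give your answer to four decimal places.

P(Z is odd) = 0.21 + 0.13 + 0.17 = 0.51.
E[Z | Z is odd] = [1·0.21 + 3·0.13 + 5·0.17] / 0.51
 = 1.45 / 0.51
 = 145/51

2.8431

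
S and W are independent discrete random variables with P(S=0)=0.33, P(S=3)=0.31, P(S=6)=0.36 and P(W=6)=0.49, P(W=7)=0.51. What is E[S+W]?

E[S+W] = Σ_s Σ_w (s+w) · P(S=s)P(W=w)
 = 6·0.1617 + 7·0.1683 + 9·0.1519 + 10·0.1581 + 12·0.1764 + 13·0.1836
 = 0.9702 + 1.1781 + 1.3671 + 1.581 + 2.1168 + 2.3868
 = 9.6

9.6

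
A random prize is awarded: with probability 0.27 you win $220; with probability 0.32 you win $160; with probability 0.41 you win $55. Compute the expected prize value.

133.15

E[payout] = 220·0.27 + 160·0.32 + 55·0.41
 = 59.4 + 51.2 + 22.55
 = 133.15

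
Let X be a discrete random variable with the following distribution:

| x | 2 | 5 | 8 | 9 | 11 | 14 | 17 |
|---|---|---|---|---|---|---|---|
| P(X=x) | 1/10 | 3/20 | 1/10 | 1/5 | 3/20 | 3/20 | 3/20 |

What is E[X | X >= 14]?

15.5

P(X >= 14) = 3/20 + 3/20 = 3/10.
E[X | X >= 14] = [14·3/20 + 17·3/20] / (3/10)
 = 93/20 / (3/10)
 = 31/2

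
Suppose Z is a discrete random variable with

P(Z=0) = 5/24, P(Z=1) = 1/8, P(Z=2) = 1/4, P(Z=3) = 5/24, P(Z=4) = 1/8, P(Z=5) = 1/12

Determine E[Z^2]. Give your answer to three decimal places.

7.083

E[Z^2] = Σ z^2·P(Z=z)
 = 0·5/24 + 1·1/8 + 4·1/4 + 9·5/24 + 16·1/8 + 25·1/12
 = 0 + 1/8 + 1 + 15/8 + 2 + 25/12
 = 85/12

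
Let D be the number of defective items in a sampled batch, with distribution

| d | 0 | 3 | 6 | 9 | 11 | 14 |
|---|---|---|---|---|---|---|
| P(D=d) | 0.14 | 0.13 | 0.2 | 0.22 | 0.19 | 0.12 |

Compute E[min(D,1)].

E[min(D,1)] = Σ min(d,1)·P(D=d)
 = 0·0.14 + 1·0.13 + 1·0.2 + 1·0.22 + 1·0.19 + 1·0.12
 = 0 + 0.13 + 0.2 + 0.22 + 0.19 + 0.12
 = 0.86

0.86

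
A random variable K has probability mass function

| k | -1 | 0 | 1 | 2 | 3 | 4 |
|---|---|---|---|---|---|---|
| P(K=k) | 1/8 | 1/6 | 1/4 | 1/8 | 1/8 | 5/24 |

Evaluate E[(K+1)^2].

9.5

E[(K+1)^2] = Σ (k+1)^2·P(K=k)
 = 0·1/8 + 1·1/6 + 4·1/4 + 9·1/8 + 16·1/8 + 25·5/24
 = 0 + 1/6 + 1 + 9/8 + 2 + 125/24
 = 19/2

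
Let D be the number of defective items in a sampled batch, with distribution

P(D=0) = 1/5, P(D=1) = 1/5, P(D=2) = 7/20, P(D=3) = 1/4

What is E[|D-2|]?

0.85

E[|D-2|] = Σ |d-2|·P(D=d)
 = 2·1/5 + 1·1/5 + 0·7/20 + 1·1/4
 = 2/5 + 1/5 + 0 + 1/4
 = 17/20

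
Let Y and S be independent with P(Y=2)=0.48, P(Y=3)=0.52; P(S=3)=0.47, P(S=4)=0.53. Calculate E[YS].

8.8956

E[YS] = Σ_y Σ_s ys · P(Y=y)P(S=s)
 = 6·0.2256 + 8·0.2544 + 9·0.2444 + 12·0.2756
 = 1.3536 + 2.0352 + 2.1996 + 3.3072
 = 8.8956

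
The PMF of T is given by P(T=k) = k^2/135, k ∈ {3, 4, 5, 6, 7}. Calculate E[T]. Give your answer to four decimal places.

E[T] = Σ t·P(T=t)
 = 3·1/15 + 4·16/135 + 5·5/27 + 6·4/15 + 7·49/135
 = 1/5 + 64/135 + 25/27 + 8/5 + 343/135
 = 155/27

5.7407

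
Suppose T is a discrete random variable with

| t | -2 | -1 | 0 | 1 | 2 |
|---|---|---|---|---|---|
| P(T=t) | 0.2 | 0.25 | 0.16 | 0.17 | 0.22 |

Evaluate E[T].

E[T] = Σ t·P(T=t)
 = (-2)·0.2 + (-1)·0.25 + 0·0.16 + 1·0.17 + 2·0.22
 = (-0.4) + (-0.25) + 0 + 0.17 + 0.44
 = -0.04

-0.04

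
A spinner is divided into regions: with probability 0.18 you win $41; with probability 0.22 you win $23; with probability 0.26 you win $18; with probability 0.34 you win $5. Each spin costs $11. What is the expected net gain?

E[payout] = 41·0.18 + 23·0.22 + 18·0.26 + 5·0.34
 = 7.38 + 5.06 + 4.68 + 1.7
 = 18.82
Net = 18.82 - 11 = 7.82

7.82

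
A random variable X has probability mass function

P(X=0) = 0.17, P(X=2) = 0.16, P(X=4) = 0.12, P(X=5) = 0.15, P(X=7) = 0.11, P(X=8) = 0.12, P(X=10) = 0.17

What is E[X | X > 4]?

P(X > 4) = 0.15 + 0.11 + 0.12 + 0.17 = 0.55.
E[X | X > 4] = [5·0.15 + 7·0.11 + 8·0.12 + 10·0.17] / 0.55
 = 4.18 / 0.55
 = 38/5

7.6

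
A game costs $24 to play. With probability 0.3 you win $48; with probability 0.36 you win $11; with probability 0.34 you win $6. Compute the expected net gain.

-3.6

E[payout] = 48·0.3 + 11·0.36 + 6·0.34
 = 14.4 + 3.96 + 2.04
 = 20.4
Net = 20.4 - 24 = -3.6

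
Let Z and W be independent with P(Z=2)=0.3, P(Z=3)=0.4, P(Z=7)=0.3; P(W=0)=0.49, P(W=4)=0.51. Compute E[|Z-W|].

E[|Z-W|] = Σ_z Σ_w |z-w| · P(Z=z)P(W=w)
 = 2·0.147 + 2·0.153 + 3·0.196 + 1·0.204 + 7·0.147 + 3·0.153
 = 0.294 + 0.306 + 0.588 + 0.204 + 1.029 + 0.459
 = 2.88

2.88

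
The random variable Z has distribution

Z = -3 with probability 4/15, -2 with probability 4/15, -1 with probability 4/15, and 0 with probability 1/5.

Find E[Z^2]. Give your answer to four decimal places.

3.7333

E[Z^2] = Σ z^2·P(Z=z)
 = 9·4/15 + 4·4/15 + 1·4/15 + 0·1/5
 = 12/5 + 16/15 + 4/15 + 0
 = 56/15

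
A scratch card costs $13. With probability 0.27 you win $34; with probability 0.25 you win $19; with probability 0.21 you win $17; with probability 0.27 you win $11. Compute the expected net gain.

7.47

E[payout] = 34·0.27 + 19·0.25 + 17·0.21 + 11·0.27
 = 9.18 + 4.75 + 3.57 + 2.97
 = 20.47
Net = 20.47 - 13 = 7.47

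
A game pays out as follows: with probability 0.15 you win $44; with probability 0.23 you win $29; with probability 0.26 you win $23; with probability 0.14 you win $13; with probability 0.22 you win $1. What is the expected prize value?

E[payout] = 44·0.15 + 29·0.23 + 23·0.26 + 13·0.14 + 1·0.22
 = 6.6 + 6.67 + 5.98 + 1.82 + 0.22
 = 21.29

21.29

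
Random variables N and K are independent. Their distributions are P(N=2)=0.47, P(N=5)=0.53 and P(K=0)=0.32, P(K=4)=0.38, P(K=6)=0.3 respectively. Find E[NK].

E[NK] = Σ_n Σ_k nk · P(N=n)P(K=k)
 = 0·0.1504 + 8·0.1786 + 12·0.141 + 0·0.1696 + 20·0.2014 + 30·0.159
 = 0 + 1.4288 + 1.692 + 0 + 4.028 + 4.77
 = 11.9188

11.9188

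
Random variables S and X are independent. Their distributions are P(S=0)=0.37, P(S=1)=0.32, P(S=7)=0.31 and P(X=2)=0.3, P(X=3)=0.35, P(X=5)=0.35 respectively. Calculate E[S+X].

E[S+X] = Σ_s Σ_x (s+x) · P(S=s)P(X=x)
 = 2·0.111 + 3·0.1295 + 5·0.1295 + 3·0.096 + 4·0.112 + 6·0.112 + 9·0.093 + 10·0.1085 + 12·0.1085
 = 0.222 + 0.3885 + 0.6475 + 0.288 + 0.448 + 0.672 + 0.837 + 1.085 + 1.302
 = 5.89

5.89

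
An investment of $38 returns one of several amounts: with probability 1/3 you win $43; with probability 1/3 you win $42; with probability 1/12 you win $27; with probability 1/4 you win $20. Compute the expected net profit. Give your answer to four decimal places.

E[payout] = 43·1/3 + 42·1/3 + 27·1/12 + 20·1/4
 = 43/3 + 14 + 9/4 + 5
 = 427/12
Net = 427/12 - 38 = -29/12

-2.4167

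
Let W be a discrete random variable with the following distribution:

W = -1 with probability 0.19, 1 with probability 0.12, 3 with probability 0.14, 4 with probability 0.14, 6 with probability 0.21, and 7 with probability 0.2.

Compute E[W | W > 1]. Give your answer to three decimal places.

5.275

P(W > 1) = 0.14 + 0.14 + 0.21 + 0.2 = 0.69.
E[W | W > 1] = [3·0.14 + 4·0.14 + 6·0.21 + 7·0.2] / 0.69
 = 3.64 / 0.69
 = 364/69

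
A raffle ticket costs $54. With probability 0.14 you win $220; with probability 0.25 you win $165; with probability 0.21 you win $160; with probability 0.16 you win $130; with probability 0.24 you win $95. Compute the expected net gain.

E[payout] = 220·0.14 + 165·0.25 + 160·0.21 + 130·0.16 + 95·0.24
 = 30.8 + 41.25 + 33.6 + 20.8 + 22.8
 = 149.25
Net = 149.25 - 54 = 95.25

95.25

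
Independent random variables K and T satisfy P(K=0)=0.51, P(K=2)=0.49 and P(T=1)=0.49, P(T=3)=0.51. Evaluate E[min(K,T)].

E[min(K,T)] = Σ_k Σ_t min(k,t) · P(K=k)P(T=t)
 = 0·0.2499 + 0·0.2601 + 1·0.2401 + 2·0.2499
 = 0 + 0 + 0.2401 + 0.4998
 = 0.7399

0.7399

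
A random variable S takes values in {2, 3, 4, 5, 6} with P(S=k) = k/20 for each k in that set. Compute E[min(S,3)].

2.9

E[min(S,3)] = Σ min(s,3)·P(S=s)
 = 2·1/10 + 3·3/20 + 3·1/5 + 3·1/4 + 3·3/10
 = 1/5 + 9/20 + 3/5 + 3/4 + 9/10
 = 29/10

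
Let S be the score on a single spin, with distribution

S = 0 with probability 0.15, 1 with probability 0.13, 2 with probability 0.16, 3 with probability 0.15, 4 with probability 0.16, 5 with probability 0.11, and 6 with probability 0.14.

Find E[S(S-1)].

E[S(S-1)] = Σ s(s-1)·P(S=s)
 = 0·0.15 + 0·0.13 + 2·0.16 + 6·0.15 + 12·0.16 + 20·0.11 + 30·0.14
 = 0 + 0 + 0.32 + 0.9 + 1.92 + 2.2 + 4.2
 = 9.54

9.54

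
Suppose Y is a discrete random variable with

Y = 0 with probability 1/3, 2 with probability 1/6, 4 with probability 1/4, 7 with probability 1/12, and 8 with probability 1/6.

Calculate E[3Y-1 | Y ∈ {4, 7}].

P(Y ∈ {4, 7}) = 1/4 + 1/12 = 1/3.
E[3Y-1 | Y ∈ {4, 7}] = [11·1/4 + 20·1/12] / (1/3)
 = 53/12 / (1/3)
 = 53/4

13.25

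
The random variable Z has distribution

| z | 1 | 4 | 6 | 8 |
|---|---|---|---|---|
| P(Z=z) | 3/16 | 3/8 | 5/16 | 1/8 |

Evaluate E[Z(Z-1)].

20.875

E[Z(Z-1)] = Σ z(z-1)·P(Z=z)
 = 0·3/16 + 12·3/8 + 30·5/16 + 56·1/8
 = 0 + 9/2 + 75/8 + 7
 = 167/8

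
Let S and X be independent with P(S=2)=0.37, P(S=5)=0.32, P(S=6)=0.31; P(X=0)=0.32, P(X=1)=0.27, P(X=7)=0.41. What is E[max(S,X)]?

5.348

E[max(S,X)] = Σ_s Σ_x max(s,x) · P(S=s)P(X=x)
 = 2·0.1184 + 2·0.0999 + 7·0.1517 + 5·0.1024 + 5·0.0864 + 7·0.1312 + 6·0.0992 + 6·0.0837 + 7·0.1271
 = 0.2368 + 0.1998 + 1.0619 + 0.512 + 0.432 + 0.9184 + 0.5952 + 0.5022 + 0.8897
 = 5.348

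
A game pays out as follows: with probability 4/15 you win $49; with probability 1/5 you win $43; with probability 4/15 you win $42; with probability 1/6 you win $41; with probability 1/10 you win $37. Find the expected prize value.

E[payout] = 49·4/15 + 43·1/5 + 42·4/15 + 41·1/6 + 37·1/10
 = 196/15 + 43/5 + 56/5 + 41/6 + 37/10
 = 217/5

43.4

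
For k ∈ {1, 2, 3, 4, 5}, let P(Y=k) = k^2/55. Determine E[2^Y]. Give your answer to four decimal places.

E[2^Y] = Σ 2^y·P(Y=y)
 = 2·1/55 + 4·4/55 + 8·9/55 + 16·16/55 + 32·5/11
 = 2/55 + 16/55 + 72/55 + 256/55 + 160/11
 = 1146/55

20.8364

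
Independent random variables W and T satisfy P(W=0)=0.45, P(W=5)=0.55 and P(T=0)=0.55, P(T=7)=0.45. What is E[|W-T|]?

3.425

E[|W-T|] = Σ_w Σ_t |w-t| · P(W=w)P(T=t)
 = 0·0.2475 + 7·0.2025 + 5·0.3025 + 2·0.2475
 = 0 + 1.4175 + 1.5125 + 0.495
 = 3.425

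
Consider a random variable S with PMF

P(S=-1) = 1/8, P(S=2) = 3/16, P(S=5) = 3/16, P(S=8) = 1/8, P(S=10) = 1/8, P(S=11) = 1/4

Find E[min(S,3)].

E[min(S,3)] = Σ min(s,3)·P(S=s)
 = (-1)·1/8 + 2·3/16 + 3·3/16 + 3·1/8 + 3·1/8 + 3·1/4
 = (-1/8) + 3/8 + 9/16 + 3/8 + 3/8 + 3/4
 = 37/16

2.3125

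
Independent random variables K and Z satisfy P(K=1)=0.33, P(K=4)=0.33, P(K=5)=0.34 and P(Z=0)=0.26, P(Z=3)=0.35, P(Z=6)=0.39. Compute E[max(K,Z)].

E[max(K,Z)] = Σ_k Σ_z max(k,z) · P(K=k)P(Z=z)
 = 1·0.0858 + 3·0.1155 + 6·0.1287 + 4·0.0858 + 4·0.1155 + 6·0.1287 + 5·0.0884 + 5·0.119 + 6·0.1326
 = 0.0858 + 0.3465 + 0.7722 + 0.3432 + 0.462 + 0.7722 + 0.442 + 0.595 + 0.7956
 = 4.6145

4.6145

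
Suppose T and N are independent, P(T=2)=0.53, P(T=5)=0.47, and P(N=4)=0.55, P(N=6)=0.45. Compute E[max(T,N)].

5.1585

E[max(T,N)] = Σ_t Σ_n max(t,n) · P(T=t)P(N=n)
 = 4·0.2915 + 6·0.2385 + 5·0.2585 + 6·0.2115
 = 1.166 + 1.431 + 1.2925 + 1.269
 = 5.1585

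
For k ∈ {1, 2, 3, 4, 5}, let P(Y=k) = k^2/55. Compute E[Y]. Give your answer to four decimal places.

4.0909

E[Y] = Σ y·P(Y=y)
 = 1·1/55 + 2·4/55 + 3·9/55 + 4·16/55 + 5·5/11
 = 1/55 + 8/55 + 27/55 + 64/55 + 25/11
 = 45/11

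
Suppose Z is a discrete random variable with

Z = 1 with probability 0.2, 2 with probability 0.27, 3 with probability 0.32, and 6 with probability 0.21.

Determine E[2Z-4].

1.92

E[2Z-4] = Σ (2z-4)·P(Z=z)
 = (-2)·0.2 + 0·0.27 + 2·0.32 + 8·0.21
 = (-0.4) + 0 + 0.64 + 1.68
 = 1.92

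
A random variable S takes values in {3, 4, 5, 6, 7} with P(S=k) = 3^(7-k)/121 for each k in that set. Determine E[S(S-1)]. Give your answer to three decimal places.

9.273

E[S(S-1)] = Σ s(s-1)·P(S=s)
 = 6·81/121 + 12·27/121 + 20·9/121 + 30·3/121 + 42·1/121
 = 486/121 + 324/121 + 180/121 + 90/121 + 42/121
 = 102/11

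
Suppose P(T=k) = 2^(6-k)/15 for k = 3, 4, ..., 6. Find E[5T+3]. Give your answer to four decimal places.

E[5T+3] = Σ (5t+3)·P(T=t)
 = 18·8/15 + 23·4/15 + 28·2/15 + 33·1/15
 = 48/5 + 92/15 + 56/15 + 11/5
 = 65/3

21.6667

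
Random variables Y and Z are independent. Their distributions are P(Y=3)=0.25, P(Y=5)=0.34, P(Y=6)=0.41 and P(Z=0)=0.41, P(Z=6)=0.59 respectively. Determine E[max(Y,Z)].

5.5531

E[max(Y,Z)] = Σ_y Σ_z max(y,z) · P(Y=y)P(Z=z)
 = 3·0.1025 + 6·0.1475 + 5·0.1394 + 6·0.2006 + 6·0.1681 + 6·0.2419
 = 0.3075 + 0.885 + 0.697 + 1.2036 + 1.0086 + 1.4514
 = 5.5531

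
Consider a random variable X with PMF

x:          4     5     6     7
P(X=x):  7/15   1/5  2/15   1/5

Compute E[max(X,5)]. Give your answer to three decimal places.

5.533

E[max(X,5)] = Σ max(x,5)·P(X=x)
 = 5·7/15 + 5·1/5 + 6·2/15 + 7·1/5
 = 7/3 + 1 + 4/5 + 7/5
 = 83/15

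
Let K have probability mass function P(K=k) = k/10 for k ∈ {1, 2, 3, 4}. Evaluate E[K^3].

35.4

E[K^3] = Σ k^3·P(K=k)
 = 1·1/10 + 8·1/5 + 27·3/10 + 64·2/5
 = 1/10 + 8/5 + 81/10 + 128/5
 = 177/5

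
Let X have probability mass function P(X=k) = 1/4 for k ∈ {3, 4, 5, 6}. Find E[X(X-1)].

E[X(X-1)] = Σ x(x-1)·P(X=x)
 = 6·1/4 + 12·1/4 + 20·1/4 + 30·1/4
 = 3/2 + 3 + 5 + 15/2
 = 17

17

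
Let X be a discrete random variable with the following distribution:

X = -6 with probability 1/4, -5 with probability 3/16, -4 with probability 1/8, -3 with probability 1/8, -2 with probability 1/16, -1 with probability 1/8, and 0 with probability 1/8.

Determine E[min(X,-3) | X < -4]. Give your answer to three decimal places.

-5.571

P(X < -4) = 1/4 + 3/16 = 7/16.
E[min(X,-3) | X < -4] = [(-6)·1/4 + (-5)·3/16] / (7/16)
 = -39/16 / (7/16)
 = -39/7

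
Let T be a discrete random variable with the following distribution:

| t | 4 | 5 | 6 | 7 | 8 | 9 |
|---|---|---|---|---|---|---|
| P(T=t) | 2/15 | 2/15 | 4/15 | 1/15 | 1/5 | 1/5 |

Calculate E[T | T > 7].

8.5

P(T > 7) = 1/5 + 1/5 = 2/5.
E[T | T > 7] = [8·1/5 + 9·1/5] / (2/5)
 = 17/5 / (2/5)
 = 17/2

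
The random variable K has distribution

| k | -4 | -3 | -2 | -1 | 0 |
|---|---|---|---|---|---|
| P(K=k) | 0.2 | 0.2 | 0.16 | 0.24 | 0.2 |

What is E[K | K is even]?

P(K is even) = 0.2 + 0.16 + 0.2 = 0.56.
E[K | K is even] = [(-4)·0.2 + (-2)·0.16 + 0·0.2] / 0.56
 = -1.12 / 0.56
 = -2

-2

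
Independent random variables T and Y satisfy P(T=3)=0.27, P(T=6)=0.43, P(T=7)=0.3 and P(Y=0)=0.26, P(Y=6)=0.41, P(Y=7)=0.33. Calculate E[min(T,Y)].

3.9396

E[min(T,Y)] = Σ_t Σ_y min(t,y) · P(T=t)P(Y=y)
 = 0·0.0702 + 3·0.1107 + 3·0.0891 + 0·0.1118 + 6·0.1763 + 6·0.1419 + 0·0.078 + 6·0.123 + 7·0.099
 = 0 + 0.3321 + 0.2673 + 0 + 1.0578 + 0.8514 + 0 + 0.738 + 0.693
 = 3.9396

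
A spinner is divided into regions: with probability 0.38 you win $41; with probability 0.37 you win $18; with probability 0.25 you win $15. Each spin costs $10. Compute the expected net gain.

15.99

E[payout] = 41·0.38 + 18·0.37 + 15·0.25
 = 15.58 + 6.66 + 3.75
 = 25.99
Net = 25.99 - 10 = 15.99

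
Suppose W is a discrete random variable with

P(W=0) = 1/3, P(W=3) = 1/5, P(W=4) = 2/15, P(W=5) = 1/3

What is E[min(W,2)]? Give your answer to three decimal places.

E[min(W,2)] = Σ min(w,2)·P(W=w)
 = 0·1/3 + 2·1/5 + 2·2/15 + 2·1/3
 = 0 + 2/5 + 4/15 + 2/3
 = 4/3

1.333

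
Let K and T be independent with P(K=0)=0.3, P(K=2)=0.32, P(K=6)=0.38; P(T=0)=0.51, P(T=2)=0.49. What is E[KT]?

E[KT] = Σ_k Σ_t kt · P(K=k)P(T=t)
 = 0·0.153 + 0·0.147 + 0·0.1632 + 4·0.1568 + 0·0.1938 + 12·0.1862
 = 0 + 0 + 0 + 0.6272 + 0 + 2.2344
 = 2.8616

2.8616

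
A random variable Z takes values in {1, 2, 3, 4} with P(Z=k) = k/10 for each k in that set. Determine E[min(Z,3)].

2.6

E[min(Z,3)] = Σ min(z,3)·P(Z=z)
 = 1·1/10 + 2·1/5 + 3·3/10 + 3·2/5
 = 1/10 + 2/5 + 9/10 + 6/5
 = 13/5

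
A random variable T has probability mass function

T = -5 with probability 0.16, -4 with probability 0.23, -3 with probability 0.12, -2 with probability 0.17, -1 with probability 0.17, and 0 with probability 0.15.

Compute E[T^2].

E[T^2] = Σ t^2·P(T=t)
 = 25·0.16 + 16·0.23 + 9·0.12 + 4·0.17 + 1·0.17 + 0·0.15
 = 4 + 3.68 + 1.08 + 0.68 + 0.17 + 0
 = 9.61

9.61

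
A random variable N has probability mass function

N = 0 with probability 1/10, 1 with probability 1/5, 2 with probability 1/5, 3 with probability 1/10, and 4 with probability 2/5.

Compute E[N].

E[N] = Σ n·P(N=n)
 = 0·1/10 + 1·1/5 + 2·1/5 + 3·1/10 + 4·2/5
 = 0 + 1/5 + 2/5 + 3/10 + 8/5
 = 5/2

2.5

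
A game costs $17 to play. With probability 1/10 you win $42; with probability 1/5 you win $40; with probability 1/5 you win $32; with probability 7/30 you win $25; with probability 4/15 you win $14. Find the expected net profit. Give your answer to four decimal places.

E[payout] = 42·1/10 + 40·1/5 + 32·1/5 + 25·7/30 + 14·4/15
 = 21/5 + 8 + 32/5 + 35/6 + 56/15
 = 169/6
Net = 169/6 - 17 = 67/6

11.1667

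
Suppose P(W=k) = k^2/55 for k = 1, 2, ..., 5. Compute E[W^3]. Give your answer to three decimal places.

E[W^3] = Σ w^3·P(W=w)
 = 1·1/55 + 8·4/55 + 27·9/55 + 64·16/55 + 125·5/11
 = 1/55 + 32/55 + 243/55 + 1024/55 + 625/11
 = 885/11

80.455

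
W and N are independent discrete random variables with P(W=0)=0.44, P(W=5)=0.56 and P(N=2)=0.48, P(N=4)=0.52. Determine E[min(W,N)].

1.7024

E[min(W,N)] = Σ_w Σ_n min(w,n) · P(W=w)P(N=n)
 = 0·0.2112 + 0·0.2288 + 2·0.2688 + 4·0.2912
 = 0 + 0 + 0.5376 + 1.1648
 = 1.7024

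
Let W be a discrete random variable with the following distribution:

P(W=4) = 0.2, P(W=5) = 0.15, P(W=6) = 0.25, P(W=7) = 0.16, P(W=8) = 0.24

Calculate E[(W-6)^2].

E[(W-6)^2] = Σ (w-6)^2·P(W=w)
 = 4·0.2 + 1·0.15 + 0·0.25 + 1·0.16 + 4·0.24
 = 0.8 + 0.15 + 0 + 0.16 + 0.96
 = 2.07

2.07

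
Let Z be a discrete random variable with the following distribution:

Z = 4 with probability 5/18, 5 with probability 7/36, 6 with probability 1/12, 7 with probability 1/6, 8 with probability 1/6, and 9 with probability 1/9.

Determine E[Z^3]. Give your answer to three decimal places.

E[Z^3] = Σ z^3·P(Z=z)
 = 64·5/18 + 125·7/36 + 216·1/12 + 343·1/6 + 512·1/6 + 729·1/9
 = 160/9 + 875/36 + 18 + 343/6 + 256/3 + 81
 = 3403/12

283.583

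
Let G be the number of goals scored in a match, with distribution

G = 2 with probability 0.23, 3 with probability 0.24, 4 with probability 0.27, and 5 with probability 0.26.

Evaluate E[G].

3.56

E[G] = Σ g·P(G=g)
 = 2·0.23 + 3·0.24 + 4·0.27 + 5·0.26
 = 0.46 + 0.72 + 1.08 + 1.3
 = 3.56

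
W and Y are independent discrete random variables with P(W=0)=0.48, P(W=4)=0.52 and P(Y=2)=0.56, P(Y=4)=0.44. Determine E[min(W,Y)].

E[min(W,Y)] = Σ_w Σ_y min(w,y) · P(W=w)P(Y=y)
 = 0·0.2688 + 0·0.2112 + 2·0.2912 + 4·0.2288
 = 0 + 0 + 0.5824 + 0.9152
 = 1.4976

1.4976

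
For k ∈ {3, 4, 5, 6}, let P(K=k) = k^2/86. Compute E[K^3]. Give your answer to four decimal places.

E[K^3] = Σ k^3·P(K=k)
 = 27·9/86 + 64·8/43 + 125·25/86 + 216·18/43
 = 243/86 + 512/43 + 3125/86 + 3888/43
 = 6084/43

141.4884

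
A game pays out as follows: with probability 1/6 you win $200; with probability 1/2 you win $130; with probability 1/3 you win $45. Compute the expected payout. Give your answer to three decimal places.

E[payout] = 200·1/6 + 130·1/2 + 45·1/3
 = 100/3 + 65 + 15
 = 340/3

113.333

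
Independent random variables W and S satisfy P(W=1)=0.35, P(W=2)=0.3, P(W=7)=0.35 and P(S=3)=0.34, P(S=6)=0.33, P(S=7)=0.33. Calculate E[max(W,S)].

E[max(W,S)] = Σ_w Σ_s max(w,s) · P(W=w)P(S=s)
 = 3·0.119 + 6·0.1155 + 7·0.1155 + 3·0.102 + 6·0.099 + 7·0.099 + 7·0.119 + 7·0.1155 + 7·0.1155
 = 0.357 + 0.693 + 0.8085 + 0.306 + 0.594 + 0.693 + 0.833 + 0.8085 + 0.8085
 = 5.9015

5.9015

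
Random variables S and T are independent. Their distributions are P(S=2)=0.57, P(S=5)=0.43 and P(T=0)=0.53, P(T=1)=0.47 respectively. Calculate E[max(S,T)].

3.29

E[max(S,T)] = Σ_s Σ_t max(s,t) · P(S=s)P(T=t)
 = 2·0.3021 + 2·0.2679 + 5·0.2279 + 5·0.2021
 = 0.6042 + 0.5358 + 1.1395 + 1.0105
 = 3.29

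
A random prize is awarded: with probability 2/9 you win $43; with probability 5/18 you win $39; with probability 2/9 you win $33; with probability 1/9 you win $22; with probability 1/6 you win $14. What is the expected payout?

32.5

E[payout] = 43·2/9 + 39·5/18 + 33·2/9 + 22·1/9 + 14·1/6
 = 86/9 + 65/6 + 22/3 + 22/9 + 7/3
 = 65/2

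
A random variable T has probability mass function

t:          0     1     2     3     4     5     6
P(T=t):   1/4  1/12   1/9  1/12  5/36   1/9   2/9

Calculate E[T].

E[T] = Σ t·P(T=t)
 = 0·1/4 + 1·1/12 + 2·1/9 + 3·1/12 + 4·5/36 + 5·1/9 + 6·2/9
 = 0 + 1/12 + 2/9 + 1/4 + 5/9 + 5/9 + 4/3
 = 3

3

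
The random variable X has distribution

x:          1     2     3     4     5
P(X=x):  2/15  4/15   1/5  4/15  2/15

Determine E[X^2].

E[X^2] = Σ x^2·P(X=x)
 = 1·2/15 + 4·4/15 + 9·1/5 + 16·4/15 + 25·2/15
 = 2/15 + 16/15 + 9/5 + 64/15 + 10/3
 = 53/5

10.6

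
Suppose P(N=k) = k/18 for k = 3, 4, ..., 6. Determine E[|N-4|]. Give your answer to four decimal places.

1.1111

E[|N-4|] = Σ |n-4|·P(N=n)
 = 1·1/6 + 0·2/9 + 1·5/18 + 2·1/3
 = 1/6 + 0 + 5/18 + 2/3
 = 10/9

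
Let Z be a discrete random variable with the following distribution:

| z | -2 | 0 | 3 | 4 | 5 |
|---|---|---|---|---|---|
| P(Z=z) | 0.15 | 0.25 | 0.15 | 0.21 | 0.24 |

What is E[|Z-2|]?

E[|Z-2|] = Σ |z-2|·P(Z=z)
 = 4·0.15 + 2·0.25 + 1·0.15 + 2·0.21 + 3·0.24
 = 0.6 + 0.5 + 0.15 + 0.42 + 0.72
 = 2.39

2.39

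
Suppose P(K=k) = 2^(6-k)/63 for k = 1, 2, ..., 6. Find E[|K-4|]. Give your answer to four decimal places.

2.2222

E[|K-4|] = Σ |k-4|·P(K=k)
 = 3·32/63 + 2·16/63 + 1·8/63 + 0·4/63 + 1·2/63 + 2·1/63
 = 32/21 + 32/63 + 8/63 + 0 + 2/63 + 2/63
 = 20/9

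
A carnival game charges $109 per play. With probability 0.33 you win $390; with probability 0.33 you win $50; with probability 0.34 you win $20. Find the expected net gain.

43

E[payout] = 390·0.33 + 50·0.33 + 20·0.34
 = 128.7 + 16.5 + 6.8
 = 152
Net = 152 - 109 = 43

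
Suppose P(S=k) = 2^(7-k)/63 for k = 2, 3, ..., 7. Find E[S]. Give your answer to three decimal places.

E[S] = Σ s·P(S=s)
 = 2·32/63 + 3·16/63 + 4·8/63 + 5·4/63 + 6·2/63 + 7·1/63
 = 64/63 + 16/21 + 32/63 + 20/63 + 4/21 + 1/9
 = 61/21

2.905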